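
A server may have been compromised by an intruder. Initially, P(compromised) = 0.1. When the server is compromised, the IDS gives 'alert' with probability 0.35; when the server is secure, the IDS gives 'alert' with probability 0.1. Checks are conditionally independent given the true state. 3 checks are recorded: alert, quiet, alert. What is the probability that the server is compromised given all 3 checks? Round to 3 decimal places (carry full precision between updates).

0.496

Each posterior becomes the prior for the next update.
After 'alert': P(compromised) = 0.35·0.1000 / (0.35·0.1000 + 0.1·0.9000) ≈ 0.2800
After 'quiet': P(compromised) = 0.65·0.2800 / (0.65·0.2800 + 0.9·0.7200) ≈ 0.2193
After 'alert': P(compromised) = 0.35·0.2193 / (0.35·0.2193 + 0.1·0.7807) ≈ 0.4957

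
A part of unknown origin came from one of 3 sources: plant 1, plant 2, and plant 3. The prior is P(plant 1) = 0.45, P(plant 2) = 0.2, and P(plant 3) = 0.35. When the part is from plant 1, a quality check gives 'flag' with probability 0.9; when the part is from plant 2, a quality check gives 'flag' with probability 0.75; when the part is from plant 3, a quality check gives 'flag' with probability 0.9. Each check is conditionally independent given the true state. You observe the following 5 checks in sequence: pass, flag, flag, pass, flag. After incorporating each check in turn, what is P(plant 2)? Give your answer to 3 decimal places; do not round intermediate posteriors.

After 'pass': normaliser = 0.1·0.4500 + 0.25·0.2000 + 0.1·0.3500; P(plant 1) ≈ 0.3462, P(plant 2) ≈ 0.3846, P(plant 3) ≈ 0.2692
After 'flag': normaliser = 0.9·0.3462 + 0.75·0.3846 + 0.9·0.2692; P(plant 1) ≈ 0.3699, P(plant 2) ≈ 0.3425, P(plant 3) ≈ 0.2877
After 'flag': normaliser = 0.9·0.3699 + 0.75·0.3425 + 0.9·0.2877; P(plant 1) ≈ 0.3923, P(plant 2) ≈ 0.3027, P(plant 3) ≈ 0.3051
After 'pass': normaliser = 0.1·0.3923 + 0.25·0.3027 + 0.1·0.3051; P(plant 1) ≈ 0.2698, P(plant 2) ≈ 0.5204, P(plant 3) ≈ 0.2098
After 'flag': normaliser = 0.9·0.2698 + 0.75·0.5204 + 0.9·0.2098; P(plant 1) ≈ 0.2954, P(plant 2) ≈ 0.4749, P(plant 3) ≈ 0.2298

0.475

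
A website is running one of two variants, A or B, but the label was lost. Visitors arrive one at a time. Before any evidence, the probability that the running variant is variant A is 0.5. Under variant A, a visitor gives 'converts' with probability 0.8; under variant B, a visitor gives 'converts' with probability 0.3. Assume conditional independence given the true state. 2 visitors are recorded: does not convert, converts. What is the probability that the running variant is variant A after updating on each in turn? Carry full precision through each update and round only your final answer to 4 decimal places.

0.4324

Each posterior becomes the prior for the next update.
After 'does not convert': P(A) = 0.2·0.5000 / (0.2·0.5000 + 0.7·0.5000) ≈ 0.2222
After 'converts': P(A) = 0.8·0.2222 / (0.8·0.2222 + 0.3·0.7778) ≈ 0.4324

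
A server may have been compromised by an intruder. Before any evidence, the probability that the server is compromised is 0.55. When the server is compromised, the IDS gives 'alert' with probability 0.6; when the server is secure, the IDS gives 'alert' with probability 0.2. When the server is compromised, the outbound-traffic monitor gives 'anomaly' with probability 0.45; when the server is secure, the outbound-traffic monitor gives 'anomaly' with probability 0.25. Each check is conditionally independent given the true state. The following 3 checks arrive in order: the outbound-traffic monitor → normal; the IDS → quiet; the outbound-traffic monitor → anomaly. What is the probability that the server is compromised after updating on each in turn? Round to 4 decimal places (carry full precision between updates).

Each posterior becomes the prior for the next update.
After the outbound-traffic monitor='normal': P(compromised) = 0.55·0.5500 / (0.55·0.5500 + 0.75·0.4500) ≈ 0.4727
After the IDS='quiet': P(compromised) = 0.4·0.4727 / (0.4·0.4727 + 0.8·0.5273) ≈ 0.3095
After the outbound-traffic monitor='anomaly': P(compromised) = 0.45·0.3095 / (0.45·0.3095 + 0.25·0.6905) ≈ 0.4465

0.4465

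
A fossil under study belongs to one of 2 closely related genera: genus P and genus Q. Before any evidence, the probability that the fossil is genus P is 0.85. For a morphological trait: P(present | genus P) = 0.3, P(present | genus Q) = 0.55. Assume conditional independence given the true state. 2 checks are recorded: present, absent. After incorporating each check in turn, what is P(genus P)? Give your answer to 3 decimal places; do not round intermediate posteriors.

0.828

After 'present': P(genus P) = 0.3·0.8500 / (0.3·0.8500 + 0.55·0.1500) ≈ 0.7556
After 'absent': P(genus P) = 0.7·0.7556 / (0.7·0.7556 + 0.45·0.2444) ≈ 0.8278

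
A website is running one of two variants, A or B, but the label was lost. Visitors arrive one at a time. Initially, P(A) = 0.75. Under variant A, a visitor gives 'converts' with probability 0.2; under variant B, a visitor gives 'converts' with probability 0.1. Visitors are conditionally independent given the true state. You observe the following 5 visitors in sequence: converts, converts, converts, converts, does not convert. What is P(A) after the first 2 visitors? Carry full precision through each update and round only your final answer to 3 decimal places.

After 'converts': P(A) = 0.2·0.7500 / (0.2·0.7500 + 0.1·0.2500) ≈ 0.8571
After 'converts': P(A) = 0.2·0.8571 / (0.2·0.8571 + 0.1·0.1429) ≈ 0.9231

0.923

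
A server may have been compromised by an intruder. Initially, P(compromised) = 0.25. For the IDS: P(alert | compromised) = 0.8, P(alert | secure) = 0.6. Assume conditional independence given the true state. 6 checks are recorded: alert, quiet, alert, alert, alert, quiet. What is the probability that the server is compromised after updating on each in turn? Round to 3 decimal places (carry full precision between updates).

0.208

After 'alert': P(compromised) = 0.8·0.2500 / (0.8·0.2500 + 0.6·0.7500) ≈ 0.3077
After 'quiet': P(compromised) = 0.2·0.3077 / (0.2·0.3077 + 0.4·0.6923) ≈ 0.1818
After 'alert': P(compromised) = 0.8·0.1818 / (0.8·0.1818 + 0.6·0.8182) ≈ 0.2286
After 'alert': P(compromised) = 0.8·0.2286 / (0.8·0.2286 + 0.6·0.7714) ≈ 0.2832
After 'alert': P(compromised) = 0.8·0.2832 / (0.8·0.2832 + 0.6·0.7168) ≈ 0.3450
After 'quiet': P(compromised) = 0.2·0.3450 / (0.2·0.3450 + 0.4·0.6550) ≈ 0.2085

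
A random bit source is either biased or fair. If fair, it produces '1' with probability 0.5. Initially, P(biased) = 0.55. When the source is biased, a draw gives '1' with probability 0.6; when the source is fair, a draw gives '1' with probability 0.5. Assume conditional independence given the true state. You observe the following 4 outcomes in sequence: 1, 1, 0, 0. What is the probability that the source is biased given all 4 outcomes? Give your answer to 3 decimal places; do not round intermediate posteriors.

After '1': P(biased) = 0.6·0.5500 / (0.6·0.5500 + 0.5·0.4500) ≈ 0.5946
After '1': P(biased) = 0.6·0.5946 / (0.6·0.5946 + 0.5·0.4054) ≈ 0.6377
After '0': P(biased) = 0.4·0.6377 / (0.4·0.6377 + 0.5·0.3623) ≈ 0.5847
After '0': P(biased) = 0.4·0.5847 / (0.4·0.5847 + 0.5·0.4153) ≈ 0.5297

0.530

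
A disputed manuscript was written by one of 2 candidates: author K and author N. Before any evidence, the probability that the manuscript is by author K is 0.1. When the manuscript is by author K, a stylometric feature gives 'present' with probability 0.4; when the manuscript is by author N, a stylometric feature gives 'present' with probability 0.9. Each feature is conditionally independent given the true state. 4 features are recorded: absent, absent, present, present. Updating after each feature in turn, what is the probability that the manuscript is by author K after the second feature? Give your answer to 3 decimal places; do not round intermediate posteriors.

After 'absent': P(author K) = 0.6·0.1000 / (0.6·0.1000 + 0.1·0.9000) ≈ 0.4000
After 'absent': P(author K) = 0.6·0.4000 / (0.6·0.4000 + 0.1·0.6000) ≈ 0.8000

0.800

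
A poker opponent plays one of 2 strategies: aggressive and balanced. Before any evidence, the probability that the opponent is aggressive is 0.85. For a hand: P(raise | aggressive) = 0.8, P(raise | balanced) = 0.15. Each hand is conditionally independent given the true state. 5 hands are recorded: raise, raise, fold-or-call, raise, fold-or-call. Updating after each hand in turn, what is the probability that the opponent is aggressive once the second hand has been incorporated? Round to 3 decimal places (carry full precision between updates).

0.994

Apply Bayes' rule sequentially, carrying P(aggressive) forward.
After 'raise': P(aggressive) = 0.8·0.8500 / (0.8·0.8500 + 0.15·0.1500) ≈ 0.9680
After 'raise': P(aggressive) = 0.8·0.9680 / (0.8·0.9680 + 0.15·0.0320) ≈ 0.9938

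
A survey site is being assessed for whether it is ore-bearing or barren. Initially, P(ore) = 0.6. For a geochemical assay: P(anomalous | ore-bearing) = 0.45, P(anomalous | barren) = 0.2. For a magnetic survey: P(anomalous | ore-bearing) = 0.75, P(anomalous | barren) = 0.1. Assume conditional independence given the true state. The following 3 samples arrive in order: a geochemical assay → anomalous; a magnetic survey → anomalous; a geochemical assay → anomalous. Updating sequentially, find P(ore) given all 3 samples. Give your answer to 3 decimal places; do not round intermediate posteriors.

Each posterior becomes the prior for the next update.
After a geochemical assay='anomalous': P(ore) = 0.45·0.6000 / (0.45·0.6000 + 0.2·0.4000) ≈ 0.7714
After a magnetic survey='anomalous': P(ore) = 0.75·0.7714 / (0.75·0.7714 + 0.1·0.2286) ≈ 0.9620
After a geochemical assay='anomalous': P(ore) = 0.45·0.9620 / (0.45·0.9620 + 0.2·0.0380) ≈ 0.9827

0.983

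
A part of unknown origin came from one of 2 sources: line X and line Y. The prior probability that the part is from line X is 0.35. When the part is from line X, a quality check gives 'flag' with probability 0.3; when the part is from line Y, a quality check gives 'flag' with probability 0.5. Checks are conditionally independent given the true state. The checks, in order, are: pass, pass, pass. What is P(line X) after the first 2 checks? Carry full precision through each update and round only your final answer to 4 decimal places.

After 'pass': P(line X) = 0.7·0.3500 / (0.7·0.3500 + 0.5·0.6500) ≈ 0.4298
After 'pass': P(line X) = 0.7·0.4298 / (0.7·0.4298 + 0.5·0.5702) ≈ 0.5135

0.5135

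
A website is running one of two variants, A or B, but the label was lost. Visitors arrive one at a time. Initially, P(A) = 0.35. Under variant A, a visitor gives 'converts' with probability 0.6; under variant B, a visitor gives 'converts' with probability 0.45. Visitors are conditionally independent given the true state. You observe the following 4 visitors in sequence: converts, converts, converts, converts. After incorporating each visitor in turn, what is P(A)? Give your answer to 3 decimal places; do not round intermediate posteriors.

After 'converts': P(A) = 0.6·0.3500 / (0.6·0.3500 + 0.45·0.6500) ≈ 0.4179
After 'converts': P(A) = 0.6·0.4179 / (0.6·0.4179 + 0.45·0.5821) ≈ 0.4891
After 'converts': P(A) = 0.6·0.4891 / (0.6·0.4891 + 0.45·0.5109) ≈ 0.5607
After 'converts': P(A) = 0.6·0.5607 / (0.6·0.5607 + 0.45·0.4393) ≈ 0.6299

0.630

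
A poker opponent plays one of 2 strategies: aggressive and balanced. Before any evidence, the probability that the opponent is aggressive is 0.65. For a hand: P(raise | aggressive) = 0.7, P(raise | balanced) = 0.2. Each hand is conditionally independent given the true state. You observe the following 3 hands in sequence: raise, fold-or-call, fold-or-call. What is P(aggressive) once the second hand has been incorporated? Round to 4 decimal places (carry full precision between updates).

0.7091

After 'raise': P(aggressive) = 0.7·0.6500 / (0.7·0.6500 + 0.2·0.3500) ≈ 0.8667
After 'fold-or-call': P(aggressive) = 0.3·0.8667 / (0.3·0.8667 + 0.8·0.1333) ≈ 0.7091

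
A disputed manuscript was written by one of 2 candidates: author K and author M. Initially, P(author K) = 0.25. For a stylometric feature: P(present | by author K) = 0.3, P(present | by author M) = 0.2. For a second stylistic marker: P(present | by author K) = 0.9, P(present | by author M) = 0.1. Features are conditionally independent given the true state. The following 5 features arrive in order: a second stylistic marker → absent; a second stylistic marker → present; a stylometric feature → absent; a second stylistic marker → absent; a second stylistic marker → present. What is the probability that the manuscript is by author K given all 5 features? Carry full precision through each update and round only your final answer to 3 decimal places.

0.226

Apply Bayes' rule sequentially, carrying P(author K) forward.
After a second stylistic marker='absent': P(author K) = 0.1·0.2500 / (0.1·0.2500 + 0.9·0.7500) ≈ 0.0357
After a second stylistic marker='present': P(author K) = 0.9·0.0357 / (0.9·0.0357 + 0.1·0.9643) ≈ 0.2500
After a stylometric feature='absent': P(author K) = 0.7·0.2500 / (0.7·0.2500 + 0.8·0.7500) ≈ 0.2258
After a second stylistic marker='absent': P(author K) = 0.1·0.2258 / (0.1·0.2258 + 0.9·0.7742) ≈ 0.0314
After a second stylistic marker='present': P(author K) = 0.9·0.0314 / (0.9·0.0314 + 0.1·0.9686) ≈ 0.2258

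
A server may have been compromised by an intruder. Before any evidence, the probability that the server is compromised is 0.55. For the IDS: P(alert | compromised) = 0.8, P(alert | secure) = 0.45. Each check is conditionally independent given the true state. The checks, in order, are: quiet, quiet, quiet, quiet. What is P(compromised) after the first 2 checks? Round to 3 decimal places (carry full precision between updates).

After 'quiet': P(compromised) = 0.2·0.5500 / (0.2·0.5500 + 0.55·0.4500) ≈ 0.3077
After 'quiet': P(compromised) = 0.2·0.3077 / (0.2·0.3077 + 0.55·0.6923) ≈ 0.1391

0.139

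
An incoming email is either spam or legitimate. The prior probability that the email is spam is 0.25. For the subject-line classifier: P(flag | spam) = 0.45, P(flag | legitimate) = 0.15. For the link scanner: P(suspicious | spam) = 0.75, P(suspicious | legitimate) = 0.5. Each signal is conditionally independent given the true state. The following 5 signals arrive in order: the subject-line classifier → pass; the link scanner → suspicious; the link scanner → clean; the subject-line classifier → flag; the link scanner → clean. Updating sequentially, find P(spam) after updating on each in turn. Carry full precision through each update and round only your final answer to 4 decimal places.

0.1953

After the subject-line classifier='pass': P(spam) = 0.55·0.2500 / (0.55·0.2500 + 0.85·0.7500) ≈ 0.1774
After the link scanner='suspicious': P(spam) = 0.75·0.1774 / (0.75·0.1774 + 0.5·0.8226) ≈ 0.2444
After the link scanner='clean': P(spam) = 0.25·0.2444 / (0.25·0.2444 + 0.5·0.7556) ≈ 0.1392
After the subject-line classifier='flag': P(spam) = 0.45·0.1392 / (0.45·0.1392 + 0.15·0.8608) ≈ 0.3267
After the link scanner='clean': P(spam) = 0.25·0.3267 / (0.25·0.3267 + 0.5·0.6733) ≈ 0.1953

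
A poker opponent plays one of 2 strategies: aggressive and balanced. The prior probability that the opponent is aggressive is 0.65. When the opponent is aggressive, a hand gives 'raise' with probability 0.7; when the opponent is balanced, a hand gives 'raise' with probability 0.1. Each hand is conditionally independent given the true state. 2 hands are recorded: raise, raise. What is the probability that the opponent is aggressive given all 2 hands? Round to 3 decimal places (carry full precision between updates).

After 'raise': P(aggressive) = 0.7·0.6500 / (0.7·0.6500 + 0.1·0.3500) ≈ 0.9286
After 'raise': P(aggressive) = 0.7·0.9286 / (0.7·0.9286 + 0.1·0.0714) ≈ 0.9891

0.989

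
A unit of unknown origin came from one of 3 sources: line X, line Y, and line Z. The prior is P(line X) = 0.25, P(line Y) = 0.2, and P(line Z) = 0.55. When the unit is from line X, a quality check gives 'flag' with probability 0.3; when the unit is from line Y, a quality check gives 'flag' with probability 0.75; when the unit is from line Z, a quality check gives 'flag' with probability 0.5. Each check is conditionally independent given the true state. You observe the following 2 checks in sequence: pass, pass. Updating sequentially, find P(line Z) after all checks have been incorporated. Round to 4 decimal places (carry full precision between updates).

After 'pass': normaliser = 0.7·0.2500 + 0.25·0.2000 + 0.5·0.5500; P(line X) ≈ 0.3500, P(line Y) ≈ 0.1000, P(line Z) ≈ 0.5500
After 'pass': normaliser = 0.7·0.3500 + 0.25·0.1000 + 0.5·0.5500; P(line X) ≈ 0.4495, P(line Y) ≈ 0.0459, P(line Z) ≈ 0.5046

0.5046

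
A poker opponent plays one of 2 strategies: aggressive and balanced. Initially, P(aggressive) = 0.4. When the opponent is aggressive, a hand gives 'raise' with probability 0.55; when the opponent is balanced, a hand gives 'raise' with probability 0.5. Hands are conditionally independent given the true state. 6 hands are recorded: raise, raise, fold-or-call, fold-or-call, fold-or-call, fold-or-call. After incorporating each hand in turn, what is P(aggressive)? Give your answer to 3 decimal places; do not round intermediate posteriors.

Apply Bayes' rule sequentially, carrying P(aggressive) forward.
After 'raise': P(aggressive) = 0.55·0.4000 / (0.55·0.4000 + 0.5·0.6000) ≈ 0.4231
After 'raise': P(aggressive) = 0.55·0.4231 / (0.55·0.4231 + 0.5·0.5769) ≈ 0.4465
After 'fold-or-call': P(aggressive) = 0.45·0.4465 / (0.45·0.4465 + 0.5·0.5535) ≈ 0.4206
After 'fold-or-call': P(aggressive) = 0.45·0.4206 / (0.45·0.4206 + 0.5·0.5794) ≈ 0.3952
After 'fold-or-call': P(aggressive) = 0.45·0.3952 / (0.45·0.3952 + 0.5·0.6048) ≈ 0.3703
After 'fold-or-call': P(aggressive) = 0.45·0.3703 / (0.45·0.3703 + 0.5·0.6297) ≈ 0.3461

0.346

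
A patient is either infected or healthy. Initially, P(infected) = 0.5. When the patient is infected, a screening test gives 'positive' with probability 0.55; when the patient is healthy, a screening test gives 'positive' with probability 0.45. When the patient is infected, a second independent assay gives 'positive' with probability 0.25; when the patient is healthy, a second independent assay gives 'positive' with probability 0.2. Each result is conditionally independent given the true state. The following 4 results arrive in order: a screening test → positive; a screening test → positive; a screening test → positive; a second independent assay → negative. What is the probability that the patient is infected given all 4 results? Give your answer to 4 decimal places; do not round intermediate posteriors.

Each posterior becomes the prior for the next update.
After a screening test='positive': P(infected) = 0.55·0.5000 / (0.55·0.5000 + 0.45·0.5000) ≈ 0.5500
After a screening test='positive': P(infected) = 0.55·0.5500 / (0.55·0.5500 + 0.45·0.4500) ≈ 0.5990
After a screening test='positive': P(infected) = 0.55·0.5990 / (0.55·0.5990 + 0.45·0.4010) ≈ 0.6461
After a second independent assay='negative': P(infected) = 0.75·0.6461 / (0.75·0.6461 + 0.8·0.3539) ≈ 0.6312

0.6312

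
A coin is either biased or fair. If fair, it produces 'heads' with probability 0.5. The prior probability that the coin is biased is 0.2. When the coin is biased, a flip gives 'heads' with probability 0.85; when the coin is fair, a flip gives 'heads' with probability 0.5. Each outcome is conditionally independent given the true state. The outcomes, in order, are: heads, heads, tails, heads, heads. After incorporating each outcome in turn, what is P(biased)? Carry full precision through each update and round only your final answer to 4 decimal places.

0.3851

After 'heads': P(biased) = 0.85·0.2000 / (0.85·0.2000 + 0.5·0.8000) ≈ 0.2982
After 'heads': P(biased) = 0.85·0.2982 / (0.85·0.2982 + 0.5·0.7018) ≈ 0.4194
After 'tails': P(biased) = 0.15·0.4194 / (0.15·0.4194 + 0.5·0.5806) ≈ 0.1781
After 'heads': P(biased) = 0.85·0.1781 / (0.85·0.1781 + 0.5·0.8219) ≈ 0.2693
After 'heads': P(biased) = 0.85·0.2693 / (0.85·0.2693 + 0.5·0.7307) ≈ 0.3851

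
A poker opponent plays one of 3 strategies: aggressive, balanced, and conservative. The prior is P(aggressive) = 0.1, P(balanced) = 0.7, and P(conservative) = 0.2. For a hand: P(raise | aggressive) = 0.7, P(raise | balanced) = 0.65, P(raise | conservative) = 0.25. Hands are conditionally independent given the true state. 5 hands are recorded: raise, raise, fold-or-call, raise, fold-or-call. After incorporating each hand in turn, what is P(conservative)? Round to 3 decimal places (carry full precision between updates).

0.062

Apply Bayes' rule sequentially, carrying P(conservative) forward.
After 'raise': normaliser = 0.7·0.1000 + 0.65·0.7000 + 0.25·0.2000; P(aggressive) ≈ 0.1217, P(balanced) ≈ 0.7913, P(conservative) ≈ 0.0870
After 'raise': normaliser = 0.7·0.1217 + 0.65·0.7913 + 0.25·0.0870; P(aggressive) ≈ 0.1372, P(balanced) ≈ 0.8279, P(conservative) ≈ 0.0350
After 'fold-or-call': normaliser = 0.3·0.1372 + 0.35·0.8279 + 0.75·0.0350; P(aggressive) ≈ 0.1152, P(balanced) ≈ 0.8113, P(conservative) ≈ 0.0735
After 'raise': normaliser = 0.7·0.1152 + 0.65·0.8113 + 0.25·0.0735; P(aggressive) ≈ 0.1288, P(balanced) ≈ 0.8419, P(conservative) ≈ 0.0293
After 'fold-or-call': normaliser = 0.3·0.1288 + 0.35·0.8419 + 0.75·0.0293; P(aggressive) ≈ 0.1087, P(balanced) ≈ 0.8294, P(conservative) ≈ 0.0619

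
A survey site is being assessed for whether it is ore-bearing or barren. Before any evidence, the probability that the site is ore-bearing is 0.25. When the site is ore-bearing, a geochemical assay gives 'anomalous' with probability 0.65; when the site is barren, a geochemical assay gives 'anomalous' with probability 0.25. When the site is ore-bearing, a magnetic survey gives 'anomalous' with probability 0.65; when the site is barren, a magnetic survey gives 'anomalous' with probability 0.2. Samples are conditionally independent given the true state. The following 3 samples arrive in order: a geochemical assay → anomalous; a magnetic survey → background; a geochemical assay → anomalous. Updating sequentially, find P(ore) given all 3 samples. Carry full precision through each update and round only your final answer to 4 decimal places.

After a geochemical assay='anomalous': P(ore) = 0.65·0.2500 / (0.65·0.2500 + 0.25·0.7500) ≈ 0.4643
After a magnetic survey='background': P(ore) = 0.35·0.4643 / (0.35·0.4643 + 0.8·0.5357) ≈ 0.2749
After a geochemical assay='anomalous': P(ore) = 0.65·0.2749 / (0.65·0.2749 + 0.25·0.7251) ≈ 0.4964

0.4964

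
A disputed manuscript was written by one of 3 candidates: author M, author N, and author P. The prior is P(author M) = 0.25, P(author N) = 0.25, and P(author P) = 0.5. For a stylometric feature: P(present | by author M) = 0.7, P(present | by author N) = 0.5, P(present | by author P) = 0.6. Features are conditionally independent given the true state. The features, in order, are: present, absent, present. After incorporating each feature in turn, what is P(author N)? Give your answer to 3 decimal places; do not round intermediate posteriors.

Apply Bayes' rule sequentially, carrying P(author N) forward.
After 'present': normaliser = 0.7·0.2500 + 0.5·0.2500 + 0.6·0.5000; P(author M) ≈ 0.2917, P(author N) ≈ 0.2083, P(author P) ≈ 0.5000
After 'absent': normaliser = 0.3·0.2917 + 0.5·0.2083 + 0.4·0.5000; P(author M) ≈ 0.2234, P(author N) ≈ 0.2660, P(author P) ≈ 0.5106
After 'present': normaliser = 0.7·0.2234 + 0.5·0.2660 + 0.6·0.5106; P(author M) ≈ 0.2625, P(author N) ≈ 0.2232, P(author P) ≈ 0.5143

0.223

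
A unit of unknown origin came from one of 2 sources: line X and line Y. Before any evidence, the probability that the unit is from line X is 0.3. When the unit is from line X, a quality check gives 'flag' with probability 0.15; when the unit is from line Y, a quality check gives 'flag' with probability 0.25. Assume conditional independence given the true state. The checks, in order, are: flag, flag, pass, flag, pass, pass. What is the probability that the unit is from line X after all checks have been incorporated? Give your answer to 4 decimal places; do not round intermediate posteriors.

After 'flag': P(line X) = 0.15·0.3000 / (0.15·0.3000 + 0.25·0.7000) ≈ 0.2045
After 'flag': P(line X) = 0.15·0.2045 / (0.15·0.2045 + 0.25·0.7955) ≈ 0.1337
After 'pass': P(line X) = 0.85·0.1337 / (0.85·0.1337 + 0.75·0.8663) ≈ 0.1488
After 'flag': P(line X) = 0.15·0.1488 / (0.15·0.1488 + 0.25·0.8512) ≈ 0.0950
After 'pass': P(line X) = 0.85·0.0950 / (0.85·0.0950 + 0.75·0.9050) ≈ 0.1063
After 'pass': P(line X) = 0.85·0.1063 / (0.85·0.1063 + 0.75·0.8937) ≈ 0.1188

0.1188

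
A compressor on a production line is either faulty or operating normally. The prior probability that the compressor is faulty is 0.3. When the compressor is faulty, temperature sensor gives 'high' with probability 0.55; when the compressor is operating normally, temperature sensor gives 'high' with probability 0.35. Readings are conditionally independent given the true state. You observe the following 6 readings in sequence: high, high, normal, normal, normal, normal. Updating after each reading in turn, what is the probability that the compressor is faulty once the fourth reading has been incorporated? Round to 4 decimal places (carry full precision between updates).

After 'high': P(faulty) = 0.55·0.3000 / (0.55·0.3000 + 0.35·0.7000) ≈ 0.4024
After 'high': P(faulty) = 0.55·0.4024 / (0.55·0.4024 + 0.35·0.5976) ≈ 0.5142
After 'normal': P(faulty) = 0.45·0.5142 / (0.45·0.5142 + 0.65·0.4858) ≈ 0.4229
After 'normal': P(faulty) = 0.45·0.4229 / (0.45·0.4229 + 0.65·0.5771) ≈ 0.3365

0.3365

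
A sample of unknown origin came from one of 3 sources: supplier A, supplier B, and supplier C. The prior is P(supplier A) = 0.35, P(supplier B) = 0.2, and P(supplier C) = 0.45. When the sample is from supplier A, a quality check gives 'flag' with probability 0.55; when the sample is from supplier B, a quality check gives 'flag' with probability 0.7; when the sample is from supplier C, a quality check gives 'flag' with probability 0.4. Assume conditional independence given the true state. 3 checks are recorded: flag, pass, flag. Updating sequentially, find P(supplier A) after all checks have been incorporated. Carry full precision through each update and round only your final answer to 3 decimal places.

0.396

After 'flag': normaliser = 0.55·0.3500 + 0.7·0.2000 + 0.4·0.4500; P(supplier A) ≈ 0.3756, P(supplier B) ≈ 0.2732, P(supplier C) ≈ 0.3512
After 'pass': normaliser = 0.45·0.3756 + 0.3·0.2732 + 0.6·0.3512; P(supplier A) ≈ 0.3661, P(supplier B) ≈ 0.1775, P(supplier C) ≈ 0.4564
After 'flag': normaliser = 0.55·0.3661 + 0.7·0.1775 + 0.4·0.4564; P(supplier A) ≈ 0.3962, P(supplier B) ≈ 0.2445, P(supplier C) ≈ 0.3593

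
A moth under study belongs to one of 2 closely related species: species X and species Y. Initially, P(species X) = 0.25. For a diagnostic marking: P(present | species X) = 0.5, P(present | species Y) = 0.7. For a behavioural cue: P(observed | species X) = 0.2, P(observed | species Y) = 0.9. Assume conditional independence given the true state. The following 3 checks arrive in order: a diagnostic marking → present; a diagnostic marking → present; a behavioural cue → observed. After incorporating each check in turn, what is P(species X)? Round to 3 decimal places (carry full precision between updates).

After a diagnostic marking='present': P(species X) = 0.5·0.2500 / (0.5·0.2500 + 0.7·0.7500) ≈ 0.1923
After a diagnostic marking='present': P(species X) = 0.5·0.1923 / (0.5·0.1923 + 0.7·0.8077) ≈ 0.1453
After a behavioural cue='observed': P(species X) = 0.2·0.1453 / (0.2·0.1453 + 0.9·0.8547) ≈ 0.0364

0.036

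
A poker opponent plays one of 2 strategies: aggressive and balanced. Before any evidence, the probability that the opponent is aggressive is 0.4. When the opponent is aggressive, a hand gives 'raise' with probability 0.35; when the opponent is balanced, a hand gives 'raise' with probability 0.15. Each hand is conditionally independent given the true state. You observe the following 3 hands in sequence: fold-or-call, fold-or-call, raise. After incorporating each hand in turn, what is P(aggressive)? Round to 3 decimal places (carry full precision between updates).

After 'fold-or-call': P(aggressive) = 0.65·0.4000 / (0.65·0.4000 + 0.85·0.6000) ≈ 0.3377
After 'fold-or-call': P(aggressive) = 0.65·0.3377 / (0.65·0.3377 + 0.85·0.6623) ≈ 0.2805
After 'raise': P(aggressive) = 0.35·0.2805 / (0.35·0.2805 + 0.15·0.7195) ≈ 0.4763

0.476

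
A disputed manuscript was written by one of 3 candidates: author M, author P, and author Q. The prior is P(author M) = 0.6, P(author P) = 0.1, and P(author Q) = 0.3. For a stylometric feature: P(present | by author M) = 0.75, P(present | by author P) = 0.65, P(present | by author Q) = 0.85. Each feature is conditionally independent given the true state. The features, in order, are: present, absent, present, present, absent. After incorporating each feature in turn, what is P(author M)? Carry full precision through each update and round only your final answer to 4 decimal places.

0.6781

After 'present': normaliser = 0.75·0.6000 + 0.65·0.1000 + 0.85·0.3000; P(author M) ≈ 0.5844, P(author P) ≈ 0.0844, P(author Q) ≈ 0.3312
After 'absent': normaliser = 0.25·0.5844 + 0.35·0.0844 + 0.15·0.3312; P(author M) ≈ 0.6484, P(author P) ≈ 0.1311, P(author Q) ≈ 0.2205
After 'present': normaliser = 0.75·0.6484 + 0.65·0.1311 + 0.85·0.2205; P(author M) ≈ 0.6408, P(author P) ≈ 0.1123, P(author Q) ≈ 0.2469
After 'present': normaliser = 0.75·0.6408 + 0.65·0.1123 + 0.85·0.2469; P(author M) ≈ 0.6295, P(author P) ≈ 0.0956, P(author Q) ≈ 0.2749
After 'absent': normaliser = 0.25·0.6295 + 0.35·0.0956 + 0.15·0.2749; P(author M) ≈ 0.6781, P(author P) ≈ 0.1442, P(author Q) ≈ 0.1777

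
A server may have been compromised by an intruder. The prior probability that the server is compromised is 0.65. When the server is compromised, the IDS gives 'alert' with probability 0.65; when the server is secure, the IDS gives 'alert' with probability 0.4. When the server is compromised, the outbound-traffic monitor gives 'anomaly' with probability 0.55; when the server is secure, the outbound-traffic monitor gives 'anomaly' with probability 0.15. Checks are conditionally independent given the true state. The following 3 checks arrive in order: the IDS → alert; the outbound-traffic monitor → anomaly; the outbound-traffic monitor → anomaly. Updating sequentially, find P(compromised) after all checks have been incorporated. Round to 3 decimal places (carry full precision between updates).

After the IDS='alert': P(compromised) = 0.65·0.6500 / (0.65·0.6500 + 0.4·0.3500) ≈ 0.7511
After the outbound-traffic monitor='anomaly': P(compromised) = 0.55·0.7511 / (0.55·0.7511 + 0.15·0.2489) ≈ 0.9171
After the outbound-traffic monitor='anomaly': P(compromised) = 0.55·0.9171 / (0.55·0.9171 + 0.15·0.0829) ≈ 0.9759

0.976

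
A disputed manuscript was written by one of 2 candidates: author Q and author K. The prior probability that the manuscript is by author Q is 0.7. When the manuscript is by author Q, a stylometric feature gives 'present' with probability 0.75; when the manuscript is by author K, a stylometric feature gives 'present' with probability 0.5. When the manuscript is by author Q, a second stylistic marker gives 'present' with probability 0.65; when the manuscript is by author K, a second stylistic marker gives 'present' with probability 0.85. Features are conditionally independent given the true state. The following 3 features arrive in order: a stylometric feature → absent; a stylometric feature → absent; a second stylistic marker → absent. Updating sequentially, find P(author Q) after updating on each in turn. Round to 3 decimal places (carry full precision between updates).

After a stylometric feature='absent': P(author Q) = 0.25·0.7000 / (0.25·0.7000 + 0.5·0.3000) ≈ 0.5385
After a stylometric feature='absent': P(author Q) = 0.25·0.5385 / (0.25·0.5385 + 0.5·0.4615) ≈ 0.3684
After a second stylistic marker='absent': P(author Q) = 0.35·0.3684 / (0.35·0.3684 + 0.15·0.6316) ≈ 0.5765

0.576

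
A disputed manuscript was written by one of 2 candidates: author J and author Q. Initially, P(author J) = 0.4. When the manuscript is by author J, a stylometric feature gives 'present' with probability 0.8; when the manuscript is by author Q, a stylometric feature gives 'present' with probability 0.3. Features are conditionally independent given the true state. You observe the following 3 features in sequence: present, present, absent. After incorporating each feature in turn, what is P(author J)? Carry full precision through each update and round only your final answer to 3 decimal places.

Apply Bayes' rule sequentially, carrying P(author J) forward.
After 'present': P(author J) = 0.8·0.4000 / (0.8·0.4000 + 0.3·0.6000) ≈ 0.6400
After 'present': P(author J) = 0.8·0.6400 / (0.8·0.6400 + 0.3·0.3600) ≈ 0.8258
After 'absent': P(author J) = 0.2·0.8258 / (0.2·0.8258 + 0.7·0.1742) ≈ 0.5753

0.575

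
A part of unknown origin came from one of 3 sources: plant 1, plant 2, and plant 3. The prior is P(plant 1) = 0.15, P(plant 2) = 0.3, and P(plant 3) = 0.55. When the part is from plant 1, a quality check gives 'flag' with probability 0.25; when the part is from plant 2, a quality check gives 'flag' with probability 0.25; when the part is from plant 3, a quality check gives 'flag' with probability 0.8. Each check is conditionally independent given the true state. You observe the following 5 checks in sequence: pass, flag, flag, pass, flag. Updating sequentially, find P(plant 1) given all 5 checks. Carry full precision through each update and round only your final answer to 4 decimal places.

Each posterior becomes the prior for the next update.
After 'pass': normaliser = 0.75·0.1500 + 0.75·0.3000 + 0.2·0.5500; P(plant 1) ≈ 0.2514, P(plant 2) ≈ 0.5028, P(plant 3) ≈ 0.2458
After 'flag': normaliser = 0.25·0.2514 + 0.25·0.5028 + 0.8·0.2458; P(plant 1) ≈ 0.1632, P(plant 2) ≈ 0.3263, P(plant 3) ≈ 0.5105
After 'flag': normaliser = 0.25·0.1632 + 0.25·0.3263 + 0.8·0.5105; P(plant 1) ≈ 0.0768, P(plant 2) ≈ 0.1537, P(plant 3) ≈ 0.7695
After 'pass': normaliser = 0.75·0.0768 + 0.75·0.1537 + 0.2·0.7695; P(plant 1) ≈ 0.1764, P(plant 2) ≈ 0.3527, P(plant 3) ≈ 0.4709
After 'flag': normaliser = 0.25·0.1764 + 0.25·0.3527 + 0.8·0.4709; P(plant 1) ≈ 0.0866, P(plant 2) ≈ 0.1733, P(plant 3) ≈ 0.7401

0.0866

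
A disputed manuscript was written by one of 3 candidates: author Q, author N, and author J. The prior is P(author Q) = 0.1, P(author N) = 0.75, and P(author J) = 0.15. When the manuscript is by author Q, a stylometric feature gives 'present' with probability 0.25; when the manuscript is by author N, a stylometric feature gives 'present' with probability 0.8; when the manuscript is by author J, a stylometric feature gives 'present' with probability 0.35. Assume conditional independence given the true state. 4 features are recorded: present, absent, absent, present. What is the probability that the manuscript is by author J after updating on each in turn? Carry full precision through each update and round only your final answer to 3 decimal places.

After 'present': normaliser = 0.25·0.1000 + 0.8·0.7500 + 0.35·0.1500; P(author Q) ≈ 0.0369, P(author N) ≈ 0.8856, P(author J) ≈ 0.0775
After 'absent': normaliser = 0.75·0.0369 + 0.2·0.8856 + 0.65·0.0775; P(author Q) ≈ 0.1085, P(author N) ≈ 0.6941, P(author J) ≈ 0.1974
After 'absent': normaliser = 0.75·0.1085 + 0.2·0.6941 + 0.65·0.1974; P(author Q) ≈ 0.2334, P(author N) ≈ 0.3984, P(author J) ≈ 0.3682
After 'present': normaliser = 0.25·0.2334 + 0.8·0.3984 + 0.35·0.3682; P(author Q) ≈ 0.1153, P(author N) ≈ 0.6299, P(author J) ≈ 0.2547

0.255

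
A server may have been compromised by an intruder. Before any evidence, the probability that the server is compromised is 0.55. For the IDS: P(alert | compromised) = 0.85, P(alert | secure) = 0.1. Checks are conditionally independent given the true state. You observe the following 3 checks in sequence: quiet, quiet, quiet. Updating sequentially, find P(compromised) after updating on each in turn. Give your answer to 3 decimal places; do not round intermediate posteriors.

After 'quiet': P(compromised) = 0.15·0.5500 / (0.15·0.5500 + 0.9·0.4500) ≈ 0.1692
After 'quiet': P(compromised) = 0.15·0.1692 / (0.15·0.1692 + 0.9·0.8308) ≈ 0.0328
After 'quiet': P(compromised) = 0.15·0.0328 / (0.15·0.0328 + 0.9·0.9672) ≈ 0.0056

0.006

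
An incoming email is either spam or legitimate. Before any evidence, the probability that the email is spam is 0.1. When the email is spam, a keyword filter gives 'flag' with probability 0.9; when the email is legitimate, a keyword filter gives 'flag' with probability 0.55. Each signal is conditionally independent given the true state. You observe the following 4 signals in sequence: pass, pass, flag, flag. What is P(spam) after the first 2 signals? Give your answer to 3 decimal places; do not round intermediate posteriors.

0.005

Apply Bayes' rule sequentially, carrying P(spam) forward.
After 'pass': P(spam) = 0.1·0.1000 / (0.1·0.1000 + 0.45·0.9000) ≈ 0.0241
After 'pass': P(spam) = 0.1·0.0241 / (0.1·0.0241 + 0.45·0.9759) ≈ 0.0055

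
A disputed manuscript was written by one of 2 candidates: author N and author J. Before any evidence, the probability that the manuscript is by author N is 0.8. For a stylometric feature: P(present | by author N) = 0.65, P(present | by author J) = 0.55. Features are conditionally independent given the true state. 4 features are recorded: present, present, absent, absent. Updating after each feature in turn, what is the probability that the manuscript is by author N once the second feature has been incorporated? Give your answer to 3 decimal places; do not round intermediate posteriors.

0.848

Apply Bayes' rule sequentially, carrying P(author N) forward.
After 'present': P(author N) = 0.65·0.8000 / (0.65·0.8000 + 0.55·0.2000) ≈ 0.8254
After 'present': P(author N) = 0.65·0.8254 / (0.65·0.8254 + 0.55·0.1746) ≈ 0.8482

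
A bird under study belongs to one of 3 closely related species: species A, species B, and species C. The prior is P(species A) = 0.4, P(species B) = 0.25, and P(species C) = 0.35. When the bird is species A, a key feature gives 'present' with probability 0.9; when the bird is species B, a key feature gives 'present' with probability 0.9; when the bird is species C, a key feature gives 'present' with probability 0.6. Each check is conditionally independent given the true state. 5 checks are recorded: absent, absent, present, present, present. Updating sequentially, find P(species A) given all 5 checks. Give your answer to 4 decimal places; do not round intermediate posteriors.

0.1732

Each posterior becomes the prior for the next update.
After 'absent': normaliser = 0.1·0.4000 + 0.1·0.2500 + 0.4·0.3500; P(species A) ≈ 0.1951, P(species B) ≈ 0.1220, P(species C) ≈ 0.6829
After 'absent': normaliser = 0.1·0.1951 + 0.1·0.1220 + 0.4·0.6829; P(species A) ≈ 0.0640, P(species B) ≈ 0.0400, P(species C) ≈ 0.8960
After 'present': normaliser = 0.9·0.0640 + 0.9·0.0400 + 0.6·0.8960; P(species A) ≈ 0.0913, P(species B) ≈ 0.0570, P(species C) ≈ 0.8517
After 'present': normaliser = 0.9·0.0913 + 0.9·0.0570 + 0.6·0.8517; P(species A) ≈ 0.1274, P(species B) ≈ 0.0796, P(species C) ≈ 0.7929
After 'present': normaliser = 0.9·0.1274 + 0.9·0.0796 + 0.6·0.7929; P(species A) ≈ 0.1732, P(species B) ≈ 0.1083, P(species C) ≈ 0.7185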